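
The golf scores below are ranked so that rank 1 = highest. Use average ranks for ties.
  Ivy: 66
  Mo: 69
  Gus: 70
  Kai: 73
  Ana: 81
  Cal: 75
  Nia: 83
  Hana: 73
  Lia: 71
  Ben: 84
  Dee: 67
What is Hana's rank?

Sorted (descending): 84, 83, 81, 75, 73, 73, 71, 70, 69, 67, 66
The 2 values of 73 occupy positions 5–6 → average rank (5+6)/2 = 5.5.
Hana has value 73 → rank 5.5.

5.5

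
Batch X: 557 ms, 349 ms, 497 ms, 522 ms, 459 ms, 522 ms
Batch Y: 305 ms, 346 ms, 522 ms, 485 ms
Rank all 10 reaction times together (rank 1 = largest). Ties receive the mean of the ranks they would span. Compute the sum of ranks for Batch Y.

Sorted (descending): 557, 522, 522, 522, 497, 485, 459, 349, 346, 305
The 3 values of 522 occupy positions 2–4 → average rank 3.
Batch Y values → pooled ranks: 305→10, 346→9, 522→3, 485→6
Rank sum = 10 + 9 + 3 + 6 = 28

28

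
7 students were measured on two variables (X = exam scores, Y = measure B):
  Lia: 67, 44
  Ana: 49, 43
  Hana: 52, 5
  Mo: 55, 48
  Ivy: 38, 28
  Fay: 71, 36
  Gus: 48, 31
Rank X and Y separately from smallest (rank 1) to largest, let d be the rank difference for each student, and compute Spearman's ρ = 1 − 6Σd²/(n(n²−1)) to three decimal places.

Ranks of variable 1: 6, 3, 4, 5, 1, 7, 2
Ranks of variable 2: 6, 5, 1, 7, 2, 4, 3
d = r₁ − r₂: 0, -2, 3, -2, -1, 3, -1
d²: 0, 4, 9, 4, 1, 9, 1; Σd² = 28
ρ = 1 − 6·28/(7·48) = 1 − 168/336 = 0.500

0.500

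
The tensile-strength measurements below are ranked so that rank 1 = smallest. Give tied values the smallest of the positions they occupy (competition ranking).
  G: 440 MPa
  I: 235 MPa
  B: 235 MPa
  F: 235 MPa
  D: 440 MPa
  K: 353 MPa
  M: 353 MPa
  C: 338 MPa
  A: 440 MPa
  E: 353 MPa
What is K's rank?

Sorted (ascending): 235, 235, 235, 338, 353, 353, 353, 440, 440, 440
The 3 values of 235 occupy positions 1–3 → each gets rank 1.
The 3 values of 353 occupy positions 5–7 → each gets rank 5.
The 3 values of 440 occupy positions 8–10 → each gets rank 8.
K has value 353 MPa → rank 5.

5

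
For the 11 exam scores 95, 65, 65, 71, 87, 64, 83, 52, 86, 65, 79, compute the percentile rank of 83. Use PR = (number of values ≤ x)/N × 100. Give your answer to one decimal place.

72.7

N = 11.
Strictly below 83: 7. Equal to 83: 1.
PR = 8/11 × 100 = 72.7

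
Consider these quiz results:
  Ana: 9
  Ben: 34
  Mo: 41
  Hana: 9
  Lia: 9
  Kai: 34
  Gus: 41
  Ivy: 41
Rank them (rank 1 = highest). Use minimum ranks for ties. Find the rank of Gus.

1

Sorted (descending): 41, 41, 41, 34, 34, 9, 9, 9
The 3 values of 41 occupy positions 1–3 → each gets rank 1.
The 2 values of 34 occupy positions 4–5 → each gets rank 4.
The 3 values of 9 occupy positions 6–8 → each gets rank 6.
Gus has value 41 → rank 1.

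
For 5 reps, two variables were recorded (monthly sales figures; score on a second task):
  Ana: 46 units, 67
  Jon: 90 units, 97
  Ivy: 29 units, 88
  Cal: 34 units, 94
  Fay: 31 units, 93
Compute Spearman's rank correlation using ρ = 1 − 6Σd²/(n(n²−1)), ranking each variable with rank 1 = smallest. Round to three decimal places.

Ranks of variable 1: 4, 5, 1, 3, 2
Ranks of variable 2: 1, 5, 2, 4, 3
d = r₁ − r₂: 3, 0, -1, -1, -1
d²: 9, 0, 1, 1, 1; Σd² = 12
ρ = 1 − 6·12/(5·24) = 1 − 72/120 = 0.400

0.400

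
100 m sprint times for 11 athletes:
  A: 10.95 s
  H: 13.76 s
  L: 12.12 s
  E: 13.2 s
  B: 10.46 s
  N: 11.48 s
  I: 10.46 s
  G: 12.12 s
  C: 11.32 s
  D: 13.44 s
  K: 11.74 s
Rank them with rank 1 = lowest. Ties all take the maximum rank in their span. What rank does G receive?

Sorted (ascending): 10.46, 10.46, 10.95, 11.32, 11.48, 11.74, 12.12, 12.12, 13.2, 13.44, 13.76
The 2 values of 10.46 occupy positions 1–2 → each gets rank 2.
The 2 values of 12.12 occupy positions 7–8 → each gets rank 8.
G has value 12.12 s → rank 8.

8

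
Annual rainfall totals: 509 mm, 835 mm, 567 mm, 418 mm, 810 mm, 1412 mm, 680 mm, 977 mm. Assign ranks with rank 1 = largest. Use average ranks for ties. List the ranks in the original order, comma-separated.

Sorted (descending): 1412, 977, 835, 810, 680, 567, 509, 418
No ties — each value takes its position as its rank.

7, 3, 6, 8, 4, 1, 5, 2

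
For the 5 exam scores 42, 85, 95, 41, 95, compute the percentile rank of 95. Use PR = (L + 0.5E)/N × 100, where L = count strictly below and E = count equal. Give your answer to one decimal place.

N = 5.
Strictly below 95: 3. Equal to 95: 2.
PR = (3 + 0.5·2)/5 × 100 = 80.0

80.0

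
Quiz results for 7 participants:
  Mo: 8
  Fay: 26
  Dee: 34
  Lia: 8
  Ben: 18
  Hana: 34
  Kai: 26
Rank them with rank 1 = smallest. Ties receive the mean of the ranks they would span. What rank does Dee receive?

6.5

Sorted (ascending): 8, 8, 18, 26, 26, 34, 34
The 2 values of 8 occupy positions 1–2 → average rank (1+2)/2 = 1.5.
The 2 values of 26 occupy positions 4–5 → average rank (4+5)/2 = 4.5.
The 2 values of 34 occupy positions 6–7 → average rank (6+7)/2 = 6.5.
Dee has value 34 → rank 6.5.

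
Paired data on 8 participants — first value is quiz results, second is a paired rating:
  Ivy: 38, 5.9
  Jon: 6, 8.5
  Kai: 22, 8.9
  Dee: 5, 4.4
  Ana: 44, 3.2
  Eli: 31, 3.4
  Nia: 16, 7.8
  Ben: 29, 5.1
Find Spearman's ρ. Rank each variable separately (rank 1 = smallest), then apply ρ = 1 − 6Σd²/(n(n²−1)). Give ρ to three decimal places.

-0.476

Ranks of variable 1: 7, 2, 4, 1, 8, 6, 3, 5
Ranks of variable 2: 5, 7, 8, 3, 1, 2, 6, 4
d = r₁ − r₂: 2, -5, -4, -2, 7, 4, -3, 1
d²: 4, 25, 16, 4, 49, 16, 9, 1; Σd² = 124
ρ = 1 − 6·124/(8·63) = 1 − 744/504 = -0.476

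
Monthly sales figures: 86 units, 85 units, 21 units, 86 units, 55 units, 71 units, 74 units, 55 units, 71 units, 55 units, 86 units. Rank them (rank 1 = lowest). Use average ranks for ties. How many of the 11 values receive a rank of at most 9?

Sorted (ascending): 21, 55, 55, 55, 71, 71, 74, 85, 86, 86, 86
The 3 values of 55 occupy positions 2–4 → average rank 3.
The 2 values of 71 occupy positions 5–6 → average rank (5+6)/2 = 5.5.
The 3 values of 86 occupy positions 9–11 → average rank 10.
Ranks ≤ 9: {1, 3, 3, 3, 5.5, 5.5, 7, 8} → 8 values.

8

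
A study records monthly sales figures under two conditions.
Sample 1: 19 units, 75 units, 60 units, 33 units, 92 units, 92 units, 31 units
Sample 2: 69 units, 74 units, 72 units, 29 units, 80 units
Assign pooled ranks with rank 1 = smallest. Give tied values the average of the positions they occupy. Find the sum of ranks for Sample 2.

33

Sorted (ascending): 19, 29, 31, 33, 60, 69, 72, 74, 75, 80, 92, 92
The 2 values of 92 occupy positions 11–12 → average rank (11+12)/2 = 11.5.
Sample 2 values → pooled ranks: 69→6, 74→8, 72→7, 29→2, 80→10
Rank sum = 6 + 8 + 7 + 2 + 10 = 33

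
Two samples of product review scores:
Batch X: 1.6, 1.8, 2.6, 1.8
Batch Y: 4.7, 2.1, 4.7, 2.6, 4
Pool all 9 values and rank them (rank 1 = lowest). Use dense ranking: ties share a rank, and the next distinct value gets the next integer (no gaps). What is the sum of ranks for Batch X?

Sorted (ascending): 1.6, 1.8, 1.8, 2.1, 2.6, 2.6, 4, 4.7, 4.7
The 2 values of 1.8 share dense rank 2.
The 2 values of 2.6 share dense rank 4.
The 2 values of 4.7 share dense rank 6.
Remaining distinct values take the next consecutive integers.
Batch X values → pooled ranks: 1.6→1, 1.8→2, 2.6→4, 1.8→2
Rank sum = 1 + 2 + 4 + 2 = 9

9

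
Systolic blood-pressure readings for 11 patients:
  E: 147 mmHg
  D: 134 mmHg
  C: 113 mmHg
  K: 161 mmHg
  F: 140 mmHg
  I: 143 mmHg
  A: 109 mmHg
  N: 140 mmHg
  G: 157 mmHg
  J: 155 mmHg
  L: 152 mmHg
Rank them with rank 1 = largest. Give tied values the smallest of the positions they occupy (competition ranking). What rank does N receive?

Sorted (descending): 161, 157, 155, 152, 147, 143, 140, 140, 134, 113, 109
The 2 values of 140 occupy positions 7–8 → each gets rank 7.
N has value 140 mmHg → rank 7.

7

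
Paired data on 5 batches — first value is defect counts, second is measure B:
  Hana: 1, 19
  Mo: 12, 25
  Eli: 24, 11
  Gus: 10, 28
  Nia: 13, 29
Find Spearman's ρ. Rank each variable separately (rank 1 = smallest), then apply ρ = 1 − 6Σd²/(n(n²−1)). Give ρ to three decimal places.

Ranks of variable 1: 1, 3, 5, 2, 4
Ranks of variable 2: 2, 3, 1, 4, 5
d = r₁ − r₂: -1, 0, 4, -2, -1
d²: 1, 0, 16, 4, 1; Σd² = 22
ρ = 1 − 6·22/(5·24) = 1 − 132/120 = -0.100

-0.100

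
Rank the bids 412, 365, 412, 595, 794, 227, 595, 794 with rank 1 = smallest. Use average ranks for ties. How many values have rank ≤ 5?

Sorted (ascending): 227, 365, 412, 412, 595, 595, 794, 794
The 2 values of 412 occupy positions 3–4 → average rank (3+4)/2 = 3.5.
The 2 values of 595 occupy positions 5–6 → average rank (5+6)/2 = 5.5.
The 2 values of 794 occupy positions 7–8 → average rank (7+8)/2 = 7.5.
Ranks ≤ 5: {1, 2, 3.5, 3.5} → 4 values.

4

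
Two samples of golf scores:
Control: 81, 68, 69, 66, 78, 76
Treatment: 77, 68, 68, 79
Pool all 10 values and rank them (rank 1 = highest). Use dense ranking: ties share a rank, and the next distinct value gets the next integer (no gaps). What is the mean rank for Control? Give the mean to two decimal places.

5.00

Sorted (descending): 81, 79, 78, 77, 76, 69, 68, 68, 68, 66
The 3 values of 68 share dense rank 7.
Remaining distinct values take the next consecutive integers.
Control values → pooled ranks: 81→1, 68→7, 69→6, 66→8, 78→3, 76→5
Mean rank = (1 + 7 + 6 + 8 + 3 + 5) / 6 = 5.00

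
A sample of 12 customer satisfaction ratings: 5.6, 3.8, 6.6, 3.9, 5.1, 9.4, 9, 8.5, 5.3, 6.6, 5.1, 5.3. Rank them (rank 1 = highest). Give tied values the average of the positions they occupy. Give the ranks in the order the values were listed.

Sorted (descending): 9.4, 9, 8.5, 6.6, 6.6, 5.6, 5.3, 5.3, 5.1, 5.1, 3.9, 3.8
The 2 values of 6.6 occupy positions 4–5 → average rank (4+5)/2 = 4.5.
The 2 values of 5.3 occupy positions 7–8 → average rank (7+8)/2 = 7.5.
The 2 values of 5.1 occupy positions 9–10 → average rank (9+10)/2 = 9.5.

6, 12, 4.5, 11, 9.5, 1, 2, 3, 7.5, 4.5, 9.5, 7.5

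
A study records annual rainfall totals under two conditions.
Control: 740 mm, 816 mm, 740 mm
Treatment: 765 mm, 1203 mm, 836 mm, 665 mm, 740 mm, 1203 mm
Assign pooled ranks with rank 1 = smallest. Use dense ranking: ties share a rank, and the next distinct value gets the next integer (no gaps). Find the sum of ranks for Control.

8

Sorted (ascending): 665, 740, 740, 740, 765, 816, 836, 1203, 1203
The 3 values of 740 share dense rank 2.
The 2 values of 1203 share dense rank 6.
Remaining distinct values take the next consecutive integers.
Control values → pooled ranks: 740→2, 816→4, 740→2
Rank sum = 2 + 4 + 2 = 8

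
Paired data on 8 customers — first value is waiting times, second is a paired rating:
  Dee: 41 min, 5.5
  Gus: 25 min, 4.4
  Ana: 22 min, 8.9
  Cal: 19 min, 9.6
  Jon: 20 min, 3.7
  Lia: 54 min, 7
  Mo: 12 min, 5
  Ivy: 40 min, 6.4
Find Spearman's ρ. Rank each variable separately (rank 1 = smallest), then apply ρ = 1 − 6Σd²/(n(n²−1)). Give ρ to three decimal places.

Ranks of variable 1: 7, 5, 4, 2, 3, 8, 1, 6
Ranks of variable 2: 4, 2, 7, 8, 1, 6, 3, 5
d = r₁ − r₂: 3, 3, -3, -6, 2, 2, -2, 1
d²: 9, 9, 9, 36, 4, 4, 4, 1; Σd² = 76
ρ = 1 − 6·76/(8·63) = 1 − 456/504 = 0.095

0.095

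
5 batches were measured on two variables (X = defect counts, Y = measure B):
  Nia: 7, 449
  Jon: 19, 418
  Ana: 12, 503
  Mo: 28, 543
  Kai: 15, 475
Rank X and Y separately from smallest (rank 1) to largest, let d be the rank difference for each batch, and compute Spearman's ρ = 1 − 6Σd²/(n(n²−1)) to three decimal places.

Ranks of variable 1: 1, 4, 2, 5, 3
Ranks of variable 2: 2, 1, 4, 5, 3
d = r₁ − r₂: -1, 3, -2, 0, 0
d²: 1, 9, 4, 0, 0; Σd² = 14
ρ = 1 − 6·14/(5·24) = 1 − 84/120 = 0.300

0.300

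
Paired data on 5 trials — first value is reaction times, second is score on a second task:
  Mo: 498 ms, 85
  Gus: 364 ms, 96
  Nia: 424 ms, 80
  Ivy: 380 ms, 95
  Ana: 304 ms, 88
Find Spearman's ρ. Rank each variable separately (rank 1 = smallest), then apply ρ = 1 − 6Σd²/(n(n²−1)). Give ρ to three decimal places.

-0.600

Ranks of variable 1: 5, 2, 4, 3, 1
Ranks of variable 2: 2, 5, 1, 4, 3
d = r₁ − r₂: 3, -3, 3, -1, -2
d²: 9, 9, 9, 1, 4; Σd² = 32
ρ = 1 − 6·32/(5·24) = 1 − 192/120 = -0.600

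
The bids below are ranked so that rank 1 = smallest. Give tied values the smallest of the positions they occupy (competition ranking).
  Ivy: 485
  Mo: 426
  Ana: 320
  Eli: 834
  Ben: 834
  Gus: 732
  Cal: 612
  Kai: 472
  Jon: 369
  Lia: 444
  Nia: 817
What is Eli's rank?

Sorted (ascending): 320, 369, 426, 444, 472, 485, 612, 732, 817, 834, 834
The 2 values of 834 occupy positions 10–11 → each gets rank 10.
Eli has value 834 → rank 10.

10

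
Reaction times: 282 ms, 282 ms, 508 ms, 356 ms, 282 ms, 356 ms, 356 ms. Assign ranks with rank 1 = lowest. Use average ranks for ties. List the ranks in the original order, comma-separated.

2, 2, 7, 5, 2, 5, 5

Sorted (ascending): 282, 282, 282, 356, 356, 356, 508
The 3 values of 282 occupy positions 1–3 → average rank 2.
The 3 values of 356 occupy positions 4–6 → average rank 5.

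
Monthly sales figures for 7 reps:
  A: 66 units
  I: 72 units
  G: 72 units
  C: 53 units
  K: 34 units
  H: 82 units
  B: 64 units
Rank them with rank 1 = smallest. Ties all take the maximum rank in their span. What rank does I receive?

6

Sorted (ascending): 34, 53, 64, 66, 72, 72, 82
The 2 values of 72 occupy positions 5–6 → each gets rank 6.
I has value 72 units → rank 6.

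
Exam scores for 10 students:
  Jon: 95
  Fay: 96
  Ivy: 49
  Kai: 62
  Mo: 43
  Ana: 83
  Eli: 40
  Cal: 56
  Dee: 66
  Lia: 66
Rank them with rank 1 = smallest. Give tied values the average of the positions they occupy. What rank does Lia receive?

6.5

Sorted (ascending): 40, 43, 49, 56, 62, 66, 66, 83, 95, 96
The 2 values of 66 occupy positions 6–7 → average rank (6+7)/2 = 6.5.
Lia has value 66 → rank 6.5.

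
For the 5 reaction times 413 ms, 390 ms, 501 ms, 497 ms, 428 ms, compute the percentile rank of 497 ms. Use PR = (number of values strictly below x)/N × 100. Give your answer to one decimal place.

60.0

N = 5.
Strictly below 497: 3. Equal to 497: 1.
PR = 3/5 × 100 = 60.0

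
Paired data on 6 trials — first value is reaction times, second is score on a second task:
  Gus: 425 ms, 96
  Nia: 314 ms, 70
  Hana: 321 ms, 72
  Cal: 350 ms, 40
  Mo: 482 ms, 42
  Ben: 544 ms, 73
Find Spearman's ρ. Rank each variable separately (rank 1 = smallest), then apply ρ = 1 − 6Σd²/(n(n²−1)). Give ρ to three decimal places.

0.257

Ranks of variable 1: 4, 1, 2, 3, 5, 6
Ranks of variable 2: 6, 3, 4, 1, 2, 5
d = r₁ − r₂: -2, -2, -2, 2, 3, 1
d²: 4, 4, 4, 4, 9, 1; Σd² = 26
ρ = 1 − 6·26/(6·35) = 1 − 156/210 = 0.257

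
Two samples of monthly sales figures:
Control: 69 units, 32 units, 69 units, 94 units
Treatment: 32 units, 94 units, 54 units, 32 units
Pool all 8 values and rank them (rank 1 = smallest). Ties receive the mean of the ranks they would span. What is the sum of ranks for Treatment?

15.5

Sorted (ascending): 32, 32, 32, 54, 69, 69, 94, 94
The 3 values of 32 occupy positions 1–3 → average rank 2.
The 2 values of 69 occupy positions 5–6 → average rank (5+6)/2 = 5.5.
The 2 values of 94 occupy positions 7–8 → average rank (7+8)/2 = 7.5.
Treatment values → pooled ranks: 32→2, 94→7.5, 54→4, 32→2
Rank sum = 2 + 7.5 + 4 + 2 = 15.5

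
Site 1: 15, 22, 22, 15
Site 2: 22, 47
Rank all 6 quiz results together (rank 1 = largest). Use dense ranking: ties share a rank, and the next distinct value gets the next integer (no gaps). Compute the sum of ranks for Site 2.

3

Sorted (descending): 47, 22, 22, 22, 15, 15
The 3 values of 22 share dense rank 2.
The 2 values of 15 share dense rank 3.
Remaining distinct values take the next consecutive integers.
Site 2 values → pooled ranks: 22→2, 47→1
Rank sum = 2 + 1 = 3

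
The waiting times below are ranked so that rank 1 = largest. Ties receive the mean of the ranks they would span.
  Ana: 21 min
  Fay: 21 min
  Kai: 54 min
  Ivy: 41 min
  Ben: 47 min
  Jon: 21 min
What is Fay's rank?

5

Sorted (descending): 54, 47, 41, 21, 21, 21
The 3 values of 21 occupy positions 4–6 → average rank 5.
Fay has value 21 min → rank 5.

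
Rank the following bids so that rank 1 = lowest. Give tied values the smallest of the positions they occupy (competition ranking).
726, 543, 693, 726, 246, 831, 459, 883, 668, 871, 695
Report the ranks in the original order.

Sorted (ascending): 246, 459, 543, 668, 693, 695, 726, 726, 831, 871, 883
The 2 values of 726 occupy positions 7–8 → each gets rank 7.

7, 3, 5, 7, 1, 9, 2, 11, 4, 10, 6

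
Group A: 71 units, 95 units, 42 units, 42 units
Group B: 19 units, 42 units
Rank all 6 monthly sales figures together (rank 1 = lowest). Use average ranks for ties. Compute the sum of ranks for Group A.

17

Sorted (ascending): 19, 42, 42, 42, 71, 95
The 3 values of 42 occupy positions 2–4 → average rank 3.
Group A values → pooled ranks: 71→5, 95→6, 42→3, 42→3
Rank sum = 5 + 6 + 3 + 3 = 17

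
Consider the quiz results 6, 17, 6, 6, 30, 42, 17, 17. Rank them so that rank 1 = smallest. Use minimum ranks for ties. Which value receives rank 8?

Sorted (ascending): 6, 6, 6, 17, 17, 17, 30, 42
The 3 values of 6 occupy positions 1–3 → each gets rank 1.
The 3 values of 17 occupy positions 4–6 → each gets rank 4.
Rank 8 → value 42.

42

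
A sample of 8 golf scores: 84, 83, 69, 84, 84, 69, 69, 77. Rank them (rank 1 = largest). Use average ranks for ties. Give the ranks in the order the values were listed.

2, 4, 7, 2, 2, 7, 7, 5

Sorted (descending): 84, 84, 84, 83, 77, 69, 69, 69
The 3 values of 84 occupy positions 1–3 → average rank 2.
The 3 values of 69 occupy positions 6–8 → average rank 7.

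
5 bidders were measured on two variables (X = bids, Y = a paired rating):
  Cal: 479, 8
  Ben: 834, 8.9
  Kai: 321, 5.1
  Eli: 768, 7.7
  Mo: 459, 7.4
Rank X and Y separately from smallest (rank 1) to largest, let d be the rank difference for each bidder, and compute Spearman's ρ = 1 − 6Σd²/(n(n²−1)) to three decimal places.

0.900

Ranks of variable 1: 3, 5, 1, 4, 2
Ranks of variable 2: 4, 5, 1, 3, 2
d = r₁ − r₂: -1, 0, 0, 1, 0
d²: 1, 0, 0, 1, 0; Σd² = 2
ρ = 1 − 6·2/(5·24) = 1 − 12/120 = 0.900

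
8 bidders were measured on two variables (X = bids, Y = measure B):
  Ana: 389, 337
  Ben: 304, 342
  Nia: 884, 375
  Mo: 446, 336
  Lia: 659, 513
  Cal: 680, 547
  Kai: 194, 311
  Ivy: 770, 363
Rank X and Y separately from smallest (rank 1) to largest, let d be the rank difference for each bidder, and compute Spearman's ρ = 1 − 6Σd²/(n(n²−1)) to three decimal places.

0.714

Ranks of variable 1: 3, 2, 8, 4, 5, 6, 1, 7
Ranks of variable 2: 3, 4, 6, 2, 7, 8, 1, 5
d = r₁ − r₂: 0, -2, 2, 2, -2, -2, 0, 2
d²: 0, 4, 4, 4, 4, 4, 0, 4; Σd² = 24
ρ = 1 − 6·24/(8·63) = 1 − 144/504 = 0.714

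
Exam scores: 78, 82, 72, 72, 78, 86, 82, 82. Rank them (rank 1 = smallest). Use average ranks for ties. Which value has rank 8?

Sorted (ascending): 72, 72, 78, 78, 82, 82, 82, 86
The 2 values of 72 occupy positions 1–2 → average rank (1+2)/2 = 1.5.
The 2 values of 78 occupy positions 3–4 → average rank (3+4)/2 = 3.5.
The 3 values of 82 occupy positions 5–7 → average rank 6.
Rank 8 → value 86.

86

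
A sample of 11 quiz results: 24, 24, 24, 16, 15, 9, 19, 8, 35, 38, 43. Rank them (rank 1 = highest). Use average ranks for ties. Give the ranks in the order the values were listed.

Sorted (descending): 43, 38, 35, 24, 24, 24, 19, 16, 15, 9, 8
The 3 values of 24 occupy positions 4–6 → average rank 5.

5, 5, 5, 8, 9, 10, 7, 11, 3, 2, 1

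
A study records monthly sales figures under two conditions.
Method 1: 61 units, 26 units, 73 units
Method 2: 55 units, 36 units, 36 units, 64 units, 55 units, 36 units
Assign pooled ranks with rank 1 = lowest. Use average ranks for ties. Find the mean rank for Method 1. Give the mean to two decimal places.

5.67

Sorted (ascending): 26, 36, 36, 36, 55, 55, 61, 64, 73
The 3 values of 36 occupy positions 2–4 → average rank 3.
The 2 values of 55 occupy positions 5–6 → average rank (5+6)/2 = 5.5.
Method 1 values → pooled ranks: 61→7, 26→1, 73→9
Mean rank = (7 + 1 + 9) / 3 = 5.67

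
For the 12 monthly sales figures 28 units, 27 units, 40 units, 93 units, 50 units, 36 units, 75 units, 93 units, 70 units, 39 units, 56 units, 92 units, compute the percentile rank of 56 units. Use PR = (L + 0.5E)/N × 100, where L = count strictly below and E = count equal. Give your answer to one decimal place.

54.2

N = 12.
Strictly below 56: 6. Equal to 56: 1.
PR = (6 + 0.5·1)/12 × 100 = 54.2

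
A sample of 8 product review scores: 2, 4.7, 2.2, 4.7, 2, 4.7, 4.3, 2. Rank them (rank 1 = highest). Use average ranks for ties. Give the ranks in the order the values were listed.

7, 2, 5, 2, 7, 2, 4, 7

Sorted (descending): 4.7, 4.7, 4.7, 4.3, 2.2, 2, 2, 2
The 3 values of 4.7 occupy positions 1–3 → average rank 2.
The 3 values of 2 occupy positions 6–8 → average rank 7.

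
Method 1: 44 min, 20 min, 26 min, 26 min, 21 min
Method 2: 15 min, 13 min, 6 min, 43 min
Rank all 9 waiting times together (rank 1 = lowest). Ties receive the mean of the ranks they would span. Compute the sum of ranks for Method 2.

Sorted (ascending): 6, 13, 15, 20, 21, 26, 26, 43, 44
The 2 values of 26 occupy positions 6–7 → average rank (6+7)/2 = 6.5.
Method 2 values → pooled ranks: 15→3, 13→2, 6→1, 43→8
Rank sum = 3 + 2 + 1 + 8 = 14

14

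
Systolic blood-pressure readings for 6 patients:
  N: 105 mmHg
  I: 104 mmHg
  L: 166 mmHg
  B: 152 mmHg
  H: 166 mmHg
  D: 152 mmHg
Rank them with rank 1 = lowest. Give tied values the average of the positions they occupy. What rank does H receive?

Sorted (ascending): 104, 105, 152, 152, 166, 166
The 2 values of 152 occupy positions 3–4 → average rank (3+4)/2 = 3.5.
The 2 values of 166 occupy positions 5–6 → average rank (5+6)/2 = 5.5.
H has value 166 mmHg → rank 5.5.

5.5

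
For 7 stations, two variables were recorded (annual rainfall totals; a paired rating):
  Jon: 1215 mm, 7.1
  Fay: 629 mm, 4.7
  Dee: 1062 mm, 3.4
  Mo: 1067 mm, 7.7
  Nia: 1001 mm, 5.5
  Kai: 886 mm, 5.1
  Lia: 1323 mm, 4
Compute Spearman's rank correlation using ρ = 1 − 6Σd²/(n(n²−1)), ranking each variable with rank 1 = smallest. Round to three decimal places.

Ranks of variable 1: 6, 1, 4, 5, 3, 2, 7
Ranks of variable 2: 6, 3, 1, 7, 5, 4, 2
d = r₁ − r₂: 0, -2, 3, -2, -2, -2, 5
d²: 0, 4, 9, 4, 4, 4, 25; Σd² = 50
ρ = 1 − 6·50/(7·48) = 1 − 300/336 = 0.107

0.107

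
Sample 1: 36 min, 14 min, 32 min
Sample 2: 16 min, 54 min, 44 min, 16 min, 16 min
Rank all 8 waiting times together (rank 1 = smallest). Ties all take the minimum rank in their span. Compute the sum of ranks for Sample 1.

12

Sorted (ascending): 14, 16, 16, 16, 32, 36, 44, 54
The 3 values of 16 occupy positions 2–4 → each gets rank 2.
Sample 1 values → pooled ranks: 36→6, 14→1, 32→5
Rank sum = 6 + 1 + 5 = 12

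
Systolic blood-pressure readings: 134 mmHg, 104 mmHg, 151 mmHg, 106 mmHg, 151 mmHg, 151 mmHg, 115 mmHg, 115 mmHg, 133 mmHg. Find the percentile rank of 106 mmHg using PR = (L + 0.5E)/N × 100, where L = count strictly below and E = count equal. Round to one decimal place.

16.7

N = 9.
Strictly below 106: 1. Equal to 106: 1.
PR = (1 + 0.5·1)/9 × 100 = 16.7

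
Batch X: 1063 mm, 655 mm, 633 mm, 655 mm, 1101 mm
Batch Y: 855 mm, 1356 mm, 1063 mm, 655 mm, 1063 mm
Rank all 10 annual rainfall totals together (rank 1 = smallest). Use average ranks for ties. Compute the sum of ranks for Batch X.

Sorted (ascending): 633, 655, 655, 655, 855, 1063, 1063, 1063, 1101, 1356
The 3 values of 655 occupy positions 2–4 → average rank 3.
The 3 values of 1063 occupy positions 6–8 → average rank 7.
Batch X values → pooled ranks: 1063→7, 655→3, 633→1, 655→3, 1101→9
Rank sum = 7 + 3 + 1 + 3 + 9 = 23

23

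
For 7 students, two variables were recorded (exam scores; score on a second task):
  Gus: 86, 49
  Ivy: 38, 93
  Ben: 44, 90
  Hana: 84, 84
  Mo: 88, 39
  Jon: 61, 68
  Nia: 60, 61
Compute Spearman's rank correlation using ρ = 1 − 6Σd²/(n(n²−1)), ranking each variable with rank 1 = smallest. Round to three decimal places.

-0.857

Ranks of variable 1: 6, 1, 2, 5, 7, 4, 3
Ranks of variable 2: 2, 7, 6, 5, 1, 4, 3
d = r₁ − r₂: 4, -6, -4, 0, 6, 0, 0
d²: 16, 36, 16, 0, 36, 0, 0; Σd² = 104
ρ = 1 − 6·104/(7·48) = 1 − 624/336 = -0.857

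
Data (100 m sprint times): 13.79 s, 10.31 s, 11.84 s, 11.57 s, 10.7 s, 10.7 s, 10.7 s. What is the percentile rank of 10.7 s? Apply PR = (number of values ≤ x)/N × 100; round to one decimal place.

N = 7.
Strictly below 10.7: 1. Equal to 10.7: 3.
PR = 4/7 × 100 = 57.1

57.1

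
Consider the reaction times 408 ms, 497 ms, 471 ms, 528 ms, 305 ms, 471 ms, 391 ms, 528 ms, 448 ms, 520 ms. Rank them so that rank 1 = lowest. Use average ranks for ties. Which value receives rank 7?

Sorted (ascending): 305, 391, 408, 448, 471, 471, 497, 520, 528, 528
The 2 values of 471 occupy positions 5–6 → average rank (5+6)/2 = 5.5.
The 2 values of 528 occupy positions 9–10 → average rank (9+10)/2 = 9.5.
Rank 7 → value 497.

497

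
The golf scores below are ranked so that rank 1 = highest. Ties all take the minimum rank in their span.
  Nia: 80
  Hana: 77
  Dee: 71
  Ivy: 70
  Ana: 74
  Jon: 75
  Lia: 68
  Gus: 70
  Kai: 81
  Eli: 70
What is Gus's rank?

7

Sorted (descending): 81, 80, 77, 75, 74, 71, 70, 70, 70, 68
The 3 values of 70 occupy positions 7–9 → each gets rank 7.
Gus has value 70 → rank 7.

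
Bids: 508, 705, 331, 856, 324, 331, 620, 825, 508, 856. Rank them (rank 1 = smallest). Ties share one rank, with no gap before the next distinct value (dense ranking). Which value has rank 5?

705

Sorted (ascending): 324, 331, 331, 508, 508, 620, 705, 825, 856, 856
The 2 values of 331 share dense rank 2.
The 2 values of 508 share dense rank 3.
The 2 values of 856 share dense rank 7.
Remaining distinct values take the next consecutive integers.
Rank 5 → value 705.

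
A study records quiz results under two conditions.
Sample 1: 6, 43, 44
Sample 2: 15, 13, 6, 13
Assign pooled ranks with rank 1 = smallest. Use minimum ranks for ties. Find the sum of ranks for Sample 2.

12

Sorted (ascending): 6, 6, 13, 13, 15, 43, 44
The 2 values of 6 occupy positions 1–2 → each gets rank 1.
The 2 values of 13 occupy positions 3–4 → each gets rank 3.
Sample 2 values → pooled ranks: 15→5, 13→3, 6→1, 13→3
Rank sum = 5 + 3 + 1 + 3 = 12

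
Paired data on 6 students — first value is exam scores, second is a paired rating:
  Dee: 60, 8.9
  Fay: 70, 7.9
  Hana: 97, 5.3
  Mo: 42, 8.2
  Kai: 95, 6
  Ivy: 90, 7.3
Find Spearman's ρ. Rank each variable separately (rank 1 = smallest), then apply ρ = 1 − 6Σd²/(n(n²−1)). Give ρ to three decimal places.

-0.943

Ranks of variable 1: 2, 3, 6, 1, 5, 4
Ranks of variable 2: 6, 4, 1, 5, 2, 3
d = r₁ − r₂: -4, -1, 5, -4, 3, 1
d²: 16, 1, 25, 16, 9, 1; Σd² = 68
ρ = 1 − 6·68/(6·35) = 1 − 408/210 = -0.943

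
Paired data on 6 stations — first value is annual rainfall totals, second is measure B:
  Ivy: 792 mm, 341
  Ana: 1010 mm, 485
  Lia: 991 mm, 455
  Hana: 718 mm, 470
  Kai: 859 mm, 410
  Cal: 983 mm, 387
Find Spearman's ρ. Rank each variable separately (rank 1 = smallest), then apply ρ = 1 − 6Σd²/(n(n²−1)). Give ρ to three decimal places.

Ranks of variable 1: 2, 6, 5, 1, 3, 4
Ranks of variable 2: 1, 6, 4, 5, 3, 2
d = r₁ − r₂: 1, 0, 1, -4, 0, 2
d²: 1, 0, 1, 16, 0, 4; Σd² = 22
ρ = 1 − 6·22/(6·35) = 1 − 132/210 = 0.371

0.371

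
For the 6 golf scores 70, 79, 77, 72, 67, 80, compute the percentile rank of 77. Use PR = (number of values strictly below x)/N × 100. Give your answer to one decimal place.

50.0

N = 6.
Strictly below 77: 3. Equal to 77: 1.
PR = 3/6 × 100 = 50.0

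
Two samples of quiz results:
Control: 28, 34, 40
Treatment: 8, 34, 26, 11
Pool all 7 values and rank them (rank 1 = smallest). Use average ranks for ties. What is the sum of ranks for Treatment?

Sorted (ascending): 8, 11, 26, 28, 34, 34, 40
The 2 values of 34 occupy positions 5–6 → average rank (5+6)/2 = 5.5.
Treatment values → pooled ranks: 8→1, 34→5.5, 26→3, 11→2
Rank sum = 1 + 5.5 + 3 + 2 = 11.5

11.5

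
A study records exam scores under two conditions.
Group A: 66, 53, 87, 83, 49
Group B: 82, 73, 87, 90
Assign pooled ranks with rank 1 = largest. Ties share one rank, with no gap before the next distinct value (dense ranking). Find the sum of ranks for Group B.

Sorted (descending): 90, 87, 87, 83, 82, 73, 66, 53, 49
The 2 values of 87 share dense rank 2.
Remaining distinct values take the next consecutive integers.
Group B values → pooled ranks: 82→4, 73→5, 87→2, 90→1
Rank sum = 4 + 5 + 2 + 1 = 12

12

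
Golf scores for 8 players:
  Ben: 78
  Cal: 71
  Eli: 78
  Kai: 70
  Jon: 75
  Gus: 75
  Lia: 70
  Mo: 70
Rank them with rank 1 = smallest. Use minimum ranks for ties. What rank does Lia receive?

Sorted (ascending): 70, 70, 70, 71, 75, 75, 78, 78
The 3 values of 70 occupy positions 1–3 → each gets rank 1.
The 2 values of 75 occupy positions 5–6 → each gets rank 5.
The 2 values of 78 occupy positions 7–8 → each gets rank 7.
Lia has value 70 → rank 1.

1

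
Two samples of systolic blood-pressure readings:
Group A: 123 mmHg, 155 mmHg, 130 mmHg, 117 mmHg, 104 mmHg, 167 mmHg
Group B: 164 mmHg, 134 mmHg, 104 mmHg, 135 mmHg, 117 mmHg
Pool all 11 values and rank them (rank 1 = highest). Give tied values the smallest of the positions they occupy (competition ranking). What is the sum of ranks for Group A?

35

Sorted (descending): 167, 164, 155, 135, 134, 130, 123, 117, 117, 104, 104
The 2 values of 117 occupy positions 8–9 → each gets rank 8.
The 2 values of 104 occupy positions 10–11 → each gets rank 10.
Group A values → pooled ranks: 123→7, 155→3, 130→6, 117→8, 104→10, 167→1
Rank sum = 7 + 3 + 6 + 8 + 10 + 1 = 35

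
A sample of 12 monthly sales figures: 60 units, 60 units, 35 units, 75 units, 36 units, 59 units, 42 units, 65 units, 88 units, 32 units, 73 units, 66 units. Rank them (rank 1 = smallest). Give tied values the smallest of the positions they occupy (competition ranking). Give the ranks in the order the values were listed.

6, 6, 2, 11, 3, 5, 4, 8, 12, 1, 10, 9

Sorted (ascending): 32, 35, 36, 42, 59, 60, 60, 65, 66, 73, 75, 88
The 2 values of 60 occupy positions 6–7 → each gets rank 6.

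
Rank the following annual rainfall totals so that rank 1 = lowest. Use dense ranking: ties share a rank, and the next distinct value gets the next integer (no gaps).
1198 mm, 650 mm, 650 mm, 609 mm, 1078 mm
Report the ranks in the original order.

4, 2, 2, 1, 3

Sorted (ascending): 609, 650, 650, 1078, 1198
The 2 values of 650 share dense rank 2.
Remaining distinct values take the next consecutive integers.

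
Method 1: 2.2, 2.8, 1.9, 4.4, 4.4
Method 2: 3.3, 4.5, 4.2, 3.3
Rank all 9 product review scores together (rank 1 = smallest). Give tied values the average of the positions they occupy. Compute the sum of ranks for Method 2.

24

Sorted (ascending): 1.9, 2.2, 2.8, 3.3, 3.3, 4.2, 4.4, 4.4, 4.5
The 2 values of 3.3 occupy positions 4–5 → average rank (4+5)/2 = 4.5.
The 2 values of 4.4 occupy positions 7–8 → average rank (7+8)/2 = 7.5.
Method 2 values → pooled ranks: 3.3→4.5, 4.5→9, 4.2→6, 3.3→4.5
Rank sum = 4.5 + 9 + 6 + 4.5 = 24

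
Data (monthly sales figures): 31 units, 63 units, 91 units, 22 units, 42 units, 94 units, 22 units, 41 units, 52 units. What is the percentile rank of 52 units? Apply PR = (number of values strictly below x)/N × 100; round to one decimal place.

N = 9.
Strictly below 52: 5. Equal to 52: 1.
PR = 5/9 × 100 = 55.6

55.6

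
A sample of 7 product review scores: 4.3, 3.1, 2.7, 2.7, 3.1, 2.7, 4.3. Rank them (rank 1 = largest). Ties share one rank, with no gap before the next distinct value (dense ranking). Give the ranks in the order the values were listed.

Sorted (descending): 4.3, 4.3, 3.1, 3.1, 2.7, 2.7, 2.7
The 2 values of 4.3 share dense rank 1.
The 2 values of 3.1 share dense rank 2.
The 3 values of 2.7 share dense rank 3.

1, 2, 3, 3, 2, 3, 1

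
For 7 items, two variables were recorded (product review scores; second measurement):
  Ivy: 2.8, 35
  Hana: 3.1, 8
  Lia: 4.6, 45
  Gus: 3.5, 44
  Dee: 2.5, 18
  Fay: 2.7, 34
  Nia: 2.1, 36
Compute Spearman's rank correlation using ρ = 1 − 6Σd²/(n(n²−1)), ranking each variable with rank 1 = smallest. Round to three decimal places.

Ranks of variable 1: 4, 5, 7, 6, 2, 3, 1
Ranks of variable 2: 4, 1, 7, 6, 2, 3, 5
d = r₁ − r₂: 0, 4, 0, 0, 0, 0, -4
d²: 0, 16, 0, 0, 0, 0, 16; Σd² = 32
ρ = 1 − 6·32/(7·48) = 1 − 192/336 = 0.429

0.429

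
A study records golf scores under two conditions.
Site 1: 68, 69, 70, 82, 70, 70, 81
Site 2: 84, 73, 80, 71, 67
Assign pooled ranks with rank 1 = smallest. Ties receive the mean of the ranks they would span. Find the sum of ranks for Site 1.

Sorted (ascending): 67, 68, 69, 70, 70, 70, 71, 73, 80, 81, 82, 84
The 3 values of 70 occupy positions 4–6 → average rank 5.
Site 1 values → pooled ranks: 68→2, 69→3, 70→5, 82→11, 70→5, 70→5, 81→10
Rank sum = 2 + 3 + 5 + 11 + 5 + 5 + 10 = 41

41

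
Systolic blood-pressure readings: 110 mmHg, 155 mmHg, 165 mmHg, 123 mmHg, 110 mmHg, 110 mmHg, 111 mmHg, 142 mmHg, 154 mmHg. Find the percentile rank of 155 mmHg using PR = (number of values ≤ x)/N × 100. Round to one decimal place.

88.9

N = 9.
Strictly below 155: 7. Equal to 155: 1.
PR = 8/9 × 100 = 88.9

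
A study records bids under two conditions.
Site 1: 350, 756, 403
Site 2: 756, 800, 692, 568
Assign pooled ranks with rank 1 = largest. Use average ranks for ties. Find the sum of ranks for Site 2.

12.5

Sorted (descending): 800, 756, 756, 692, 568, 403, 350
The 2 values of 756 occupy positions 2–3 → average rank (2+3)/2 = 2.5.
Site 2 values → pooled ranks: 756→2.5, 800→1, 692→4, 568→5
Rank sum = 2.5 + 1 + 4 + 5 = 12.5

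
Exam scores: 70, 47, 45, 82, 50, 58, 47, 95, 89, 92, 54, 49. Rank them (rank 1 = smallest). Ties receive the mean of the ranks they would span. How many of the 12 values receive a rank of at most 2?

1

Sorted (ascending): 45, 47, 47, 49, 50, 54, 58, 70, 82, 89, 92, 95
The 2 values of 47 occupy positions 2–3 → average rank (2+3)/2 = 2.5.
Ranks ≤ 2: {1} → 1 value.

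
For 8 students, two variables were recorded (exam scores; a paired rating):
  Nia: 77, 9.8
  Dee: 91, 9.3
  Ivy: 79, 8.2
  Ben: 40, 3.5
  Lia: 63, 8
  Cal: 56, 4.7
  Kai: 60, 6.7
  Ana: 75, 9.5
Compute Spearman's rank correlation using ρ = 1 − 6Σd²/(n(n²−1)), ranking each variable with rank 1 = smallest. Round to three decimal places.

Ranks of variable 1: 6, 8, 7, 1, 4, 2, 3, 5
Ranks of variable 2: 8, 6, 5, 1, 4, 2, 3, 7
d = r₁ − r₂: -2, 2, 2, 0, 0, 0, 0, -2
d²: 4, 4, 4, 0, 0, 0, 0, 4; Σd² = 16
ρ = 1 − 6·16/(8·63) = 1 − 96/504 = 0.810

0.810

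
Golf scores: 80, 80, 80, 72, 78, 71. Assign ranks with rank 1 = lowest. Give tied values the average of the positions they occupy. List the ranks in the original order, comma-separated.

Sorted (ascending): 71, 72, 78, 80, 80, 80
The 3 values of 80 occupy positions 4–6 → average rank 5.

5, 5, 5, 2, 3, 1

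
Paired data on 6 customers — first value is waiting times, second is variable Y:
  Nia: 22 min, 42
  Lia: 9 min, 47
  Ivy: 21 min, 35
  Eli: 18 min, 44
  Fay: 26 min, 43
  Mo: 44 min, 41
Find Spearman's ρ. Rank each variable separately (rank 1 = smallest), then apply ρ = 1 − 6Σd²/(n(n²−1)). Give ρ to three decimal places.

Ranks of variable 1: 4, 1, 3, 2, 5, 6
Ranks of variable 2: 3, 6, 1, 5, 4, 2
d = r₁ − r₂: 1, -5, 2, -3, 1, 4
d²: 1, 25, 4, 9, 1, 16; Σd² = 56
ρ = 1 − 6·56/(6·35) = 1 − 336/210 = -0.600

-0.600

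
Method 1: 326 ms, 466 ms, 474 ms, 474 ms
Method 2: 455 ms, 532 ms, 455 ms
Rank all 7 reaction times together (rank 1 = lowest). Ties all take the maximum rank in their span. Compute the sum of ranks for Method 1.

17

Sorted (ascending): 326, 455, 455, 466, 474, 474, 532
The 2 values of 455 occupy positions 2–3 → each gets rank 3.
The 2 values of 474 occupy positions 5–6 → each gets rank 6.
Method 1 values → pooled ranks: 326→1, 466→4, 474→6, 474→6
Rank sum = 1 + 4 + 6 + 6 = 17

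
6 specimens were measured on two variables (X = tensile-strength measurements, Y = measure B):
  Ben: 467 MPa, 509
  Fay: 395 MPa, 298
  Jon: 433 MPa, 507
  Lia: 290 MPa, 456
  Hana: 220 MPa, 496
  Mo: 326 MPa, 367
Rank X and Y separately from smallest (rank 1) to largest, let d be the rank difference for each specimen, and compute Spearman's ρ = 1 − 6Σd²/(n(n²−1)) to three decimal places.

Ranks of variable 1: 6, 4, 5, 2, 1, 3
Ranks of variable 2: 6, 1, 5, 3, 4, 2
d = r₁ − r₂: 0, 3, 0, -1, -3, 1
d²: 0, 9, 0, 1, 9, 1; Σd² = 20
ρ = 1 − 6·20/(6·35) = 1 − 120/210 = 0.429

0.429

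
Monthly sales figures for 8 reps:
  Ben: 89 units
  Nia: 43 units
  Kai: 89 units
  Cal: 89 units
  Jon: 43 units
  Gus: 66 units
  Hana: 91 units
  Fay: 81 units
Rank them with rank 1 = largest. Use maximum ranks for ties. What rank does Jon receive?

Sorted (descending): 91, 89, 89, 89, 81, 66, 43, 43
The 3 values of 89 occupy positions 2–4 → each gets rank 4.
The 2 values of 43 occupy positions 7–8 → each gets rank 8.
Jon has value 43 units → rank 8.

8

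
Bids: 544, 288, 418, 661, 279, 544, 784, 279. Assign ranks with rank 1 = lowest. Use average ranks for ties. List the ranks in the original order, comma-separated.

Sorted (ascending): 279, 279, 288, 418, 544, 544, 661, 784
The 2 values of 279 occupy positions 1–2 → average rank (1+2)/2 = 1.5.
The 2 values of 544 occupy positions 5–6 → average rank (5+6)/2 = 5.5.

5.5, 3, 4, 7, 1.5, 5.5, 8, 1.5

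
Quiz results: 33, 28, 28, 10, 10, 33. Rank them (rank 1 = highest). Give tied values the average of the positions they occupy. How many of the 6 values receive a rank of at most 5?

Sorted (descending): 33, 33, 28, 28, 10, 10
The 2 values of 33 occupy positions 1–2 → average rank (1+2)/2 = 1.5.
The 2 values of 28 occupy positions 3–4 → average rank (3+4)/2 = 3.5.
The 2 values of 10 occupy positions 5–6 → average rank (5+6)/2 = 5.5.
Ranks ≤ 5: {1.5, 1.5, 3.5, 3.5} → 4 values.

4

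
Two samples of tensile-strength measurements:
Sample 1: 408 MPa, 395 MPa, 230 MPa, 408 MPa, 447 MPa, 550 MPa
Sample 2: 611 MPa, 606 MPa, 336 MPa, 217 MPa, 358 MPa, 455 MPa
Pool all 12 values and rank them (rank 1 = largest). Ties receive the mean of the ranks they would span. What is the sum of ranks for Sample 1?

Sorted (descending): 611, 606, 550, 455, 447, 408, 408, 395, 358, 336, 230, 217
The 2 values of 408 occupy positions 6–7 → average rank (6+7)/2 = 6.5.
Sample 1 values → pooled ranks: 408→6.5, 395→8, 230→11, 408→6.5, 447→5, 550→3
Rank sum = 6.5 + 8 + 11 + 6.5 + 5 + 3 = 40

40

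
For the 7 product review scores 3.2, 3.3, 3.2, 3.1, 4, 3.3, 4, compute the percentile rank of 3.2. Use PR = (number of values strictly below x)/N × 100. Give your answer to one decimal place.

N = 7.
Strictly below 3.2: 1. Equal to 3.2: 2.
PR = 1/7 × 100 = 14.3

14.3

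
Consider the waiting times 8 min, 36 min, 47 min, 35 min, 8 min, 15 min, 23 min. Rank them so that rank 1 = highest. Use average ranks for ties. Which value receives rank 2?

Sorted (descending): 47, 36, 35, 23, 15, 8, 8
The 2 values of 8 occupy positions 6–7 → average rank (6+7)/2 = 6.5.
Rank 2 → value 36.

36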